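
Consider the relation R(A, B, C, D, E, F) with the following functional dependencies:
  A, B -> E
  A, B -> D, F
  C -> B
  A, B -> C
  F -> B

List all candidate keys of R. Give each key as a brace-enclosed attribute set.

{A, B}, {A, C}, {A, F}

No FD produces {A}, so it must be in every candidate key.
Closure of {A, B} is {A, B, C, D, E, F}, the whole schema; {A, B} is a candidate key.
Closure of {A, C} is {A, B, C, D, E, F}, the whole schema; {A, C} is a candidate key.
Closure of {A, F} is {A, B, C, D, E, F}, the whole schema; {A, F} is a candidate key.
No proper subset of any of these is a key, and no other minimal superkey exists.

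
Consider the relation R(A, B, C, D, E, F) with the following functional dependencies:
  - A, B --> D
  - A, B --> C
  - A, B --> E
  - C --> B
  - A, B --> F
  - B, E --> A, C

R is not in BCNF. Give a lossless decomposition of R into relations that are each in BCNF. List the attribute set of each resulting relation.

Candidate keys of the original relation: {A, B}, {A, C}, {B, E}, {C, E}.
In {A, B, C, D, E, F}, {C} is not a superkey ({C}⁺ restricted to this set is {B, C}), so split on C --> B into {B, C} and {A, C, D, E, F}.
{B, C} is in BCNF.
{A, C, D, E, F} is in BCNF.

{A, C, D, E, F}; {B, C}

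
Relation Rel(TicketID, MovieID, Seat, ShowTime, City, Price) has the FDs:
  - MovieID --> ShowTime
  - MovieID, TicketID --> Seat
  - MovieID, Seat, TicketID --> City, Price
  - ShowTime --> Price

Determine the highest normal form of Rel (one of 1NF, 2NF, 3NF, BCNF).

1NF

Candidate key: {MovieID, TicketID}. Prime attributes: {MovieID, TicketID}.
MovieID --> ShowTime: {MovieID}⁺ = {MovieID, Price, ShowTime}, which is not all of the attributes, so the left side is not a superkey — BCNF is violated.
Because {ShowTime} is non-prime and the left side of MovieID --> ShowTime is not a superkey, the relation is not in 3NF.
{MovieID} is a proper subset of the key {MovieID, TicketID}, and {MovieID}⁺ contains the non-prime attributes {Price, ShowTime} — a partial dependency, so 2NF is violated.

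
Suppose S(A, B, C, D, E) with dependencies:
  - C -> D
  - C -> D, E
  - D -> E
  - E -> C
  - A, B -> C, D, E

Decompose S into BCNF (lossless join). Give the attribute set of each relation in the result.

Candidate key of the original relation: {A, B}.
{A, B, C, D, E}: {C} determines {C, D, E} here but is not a superkey — split on C -> D, E, giving {C, D, E} and {A, B, C}.
{C, D, E} is in BCNF.
{A, B, C} is in BCNF.

{A, B, C}; {C, D, E}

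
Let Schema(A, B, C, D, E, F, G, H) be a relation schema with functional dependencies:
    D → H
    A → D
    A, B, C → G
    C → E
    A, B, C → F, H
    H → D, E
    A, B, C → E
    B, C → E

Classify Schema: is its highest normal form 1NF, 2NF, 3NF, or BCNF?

1NF

Candidate key: {A, B, C}. Prime attributes: {A, B, C}.
D → H breaks BCNF: {D}⁺ = {D, E, H}, so {D} is not a superkey.
Because {H} is non-prime and the left side of D → H is not a superkey, the relation is not in 3NF.
{A} is a proper subset of the key {A, B, C}, and {A}⁺ contains the non-prime attributes {D, E, H} — a partial dependency, so 2NF is violated.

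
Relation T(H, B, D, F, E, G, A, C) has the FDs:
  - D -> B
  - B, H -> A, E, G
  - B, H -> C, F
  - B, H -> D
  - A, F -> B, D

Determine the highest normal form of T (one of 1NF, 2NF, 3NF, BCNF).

Candidate keys: {A, F, H}, {B, H}, {D, H}. Prime attributes: {A, B, D, F, H}.
D -> B: {D}⁺ = {B, D}, which is not all of the attributes, so the left side is not a superkey — BCNF is violated.
But every attribute on its right side ({B}) is prime, and the same holds for every other non-superkey FD, so 3NF still holds.

3NF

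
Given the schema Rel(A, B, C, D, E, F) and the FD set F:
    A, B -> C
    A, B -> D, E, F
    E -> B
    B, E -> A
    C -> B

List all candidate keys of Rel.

Closure of {E} is {A, B, C, D, E, F}, the whole schema; {E} is a candidate key.
Closure of {A, B} is {A, B, C, D, E, F}, the whole schema; {A, B} is a candidate key.
Closure of {A, C} is {A, B, C, D, E, F}, the whole schema; {A, C} is a candidate key.
These are minimal and exhaustive — every other superkey contains one of them.

{A, B}, {A, C}, {E}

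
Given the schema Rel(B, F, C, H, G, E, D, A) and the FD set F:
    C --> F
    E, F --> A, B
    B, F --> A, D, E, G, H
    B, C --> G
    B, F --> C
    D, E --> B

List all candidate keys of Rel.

{B, C}, {B, F}, {C, E}, {E, F}

Closure of {B, C} is {A, B, C, D, E, F, G, H}, the whole schema; {B, C} is a candidate key.
Closure of {B, F} is {A, B, C, D, E, F, G, H}, the whole schema; {B, F} is a candidate key.
Closure of {C, E} is {A, B, C, D, E, F, G, H}, the whole schema; {C, E} is a candidate key.
Closure of {E, F} is {A, B, C, D, E, F, G, H}, the whole schema; {E, F} is a candidate key.
These are minimal and exhaustive — every other superkey contains one of them.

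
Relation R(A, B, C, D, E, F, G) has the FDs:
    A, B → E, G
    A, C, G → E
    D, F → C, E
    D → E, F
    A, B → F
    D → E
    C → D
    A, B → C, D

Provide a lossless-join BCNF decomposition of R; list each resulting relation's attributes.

{A, B, C, G}; {A, D, G}; {C, D, E, F}

Candidate key of the original relation: {A, B}.
In {A, B, C, D, E, F, G}, {A, C, G} is not a superkey ({A, C, G}⁺ restricted to this set is {A, C, D, E, F, G}), so split on A, C, G → D, E, F into {A, C, D, E, F, G} and {A, B, C, G}.
In {A, C, D, E, F, G}, {D, F} is not a superkey ({D, F}⁺ restricted to this set is {C, D, E, F}), so split on D, F → C, E into {C, D, E, F} and {A, D, F, G}.
{C, D, E, F} has no BCNF violation.
In {A, D, F, G}, {D} is not a superkey ({D}⁺ restricted to this set is {D, F}), so split on D → F into {D, F} and {A, D, G}.
{D, F} has no BCNF violation.
{A, D, G} has no BCNF violation.
{A, B, C, G} has no BCNF violation.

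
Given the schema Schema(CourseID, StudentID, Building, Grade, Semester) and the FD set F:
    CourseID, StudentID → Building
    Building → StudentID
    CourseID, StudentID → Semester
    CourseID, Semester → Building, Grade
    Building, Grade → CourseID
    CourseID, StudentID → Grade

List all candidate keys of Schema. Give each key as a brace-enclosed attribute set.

{Building, CourseID}⁺ = {Building, CourseID, Grade, Semester, StudentID} — all of the relation — so {Building, CourseID} is a candidate key.
{Building, Grade}⁺ = {Building, CourseID, Grade, Semester, StudentID} — all of the relation — so {Building, Grade} is a candidate key.
{CourseID, Semester}⁺ = {Building, CourseID, Grade, Semester, StudentID} — all of the relation — so {CourseID, Semester} is a candidate key.
{CourseID, StudentID}⁺ = {Building, CourseID, Grade, Semester, StudentID} — all of the relation — so {CourseID, StudentID} is a candidate key.
No proper subset of any of these is a key, and no other minimal superkey exists.

{Building, CourseID}, {Building, Grade}, {CourseID, Semester}, {CourseID, StudentID}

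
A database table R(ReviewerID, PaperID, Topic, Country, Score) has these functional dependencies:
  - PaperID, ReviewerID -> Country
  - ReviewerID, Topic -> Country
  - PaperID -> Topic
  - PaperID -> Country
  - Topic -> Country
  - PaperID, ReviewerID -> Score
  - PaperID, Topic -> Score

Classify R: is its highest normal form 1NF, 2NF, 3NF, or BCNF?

1NF

Candidate key: {PaperID, ReviewerID}. Prime attributes: {PaperID, ReviewerID}.
ReviewerID, Topic -> Country breaks BCNF: {ReviewerID, Topic}⁺ = {Country, ReviewerID, Topic}, so {ReviewerID, Topic} is not a superkey.
ReviewerID, Topic -> Country determines the non-prime attribute {Country} from a non-superkey — 3NF is violated.
The proper key subset {PaperID} of {PaperID, ReviewerID} determines non-prime {Country, Score, Topic}, so the relation is not even in 2NF.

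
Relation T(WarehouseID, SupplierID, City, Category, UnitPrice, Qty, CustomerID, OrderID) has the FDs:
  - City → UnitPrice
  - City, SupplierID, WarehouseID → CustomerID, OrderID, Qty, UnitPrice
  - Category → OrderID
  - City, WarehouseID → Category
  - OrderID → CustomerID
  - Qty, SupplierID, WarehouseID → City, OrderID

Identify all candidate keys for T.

{City, SupplierID, WarehouseID}, {Qty, SupplierID, WarehouseID}

Attributes never on any right-hand side: {SupplierID, WarehouseID} — every candidate key must contain all of them.
{City, SupplierID, WarehouseID} is a candidate key since {City, SupplierID, WarehouseID}⁺ = {Category, City, CustomerID, OrderID, Qty, SupplierID, UnitPrice, WarehouseID} covers every attribute.
{Qty, SupplierID, WarehouseID} is a candidate key since {Qty, SupplierID, WarehouseID}⁺ = {Category, City, CustomerID, OrderID, Qty, SupplierID, UnitPrice, WarehouseID} covers every attribute.
These are minimal and exhaustive — every other superkey contains one of them.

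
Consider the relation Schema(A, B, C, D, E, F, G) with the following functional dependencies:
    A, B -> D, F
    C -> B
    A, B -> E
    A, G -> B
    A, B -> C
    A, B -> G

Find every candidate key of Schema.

Attributes never on any right-hand side: {A} — every candidate key must contain it.
Closure of {A, B} is {A, B, C, D, E, F, G}, the whole schema; {A, B} is a candidate key.
Closure of {A, C} is {A, B, C, D, E, F, G}, the whole schema; {A, C} is a candidate key.
Closure of {A, G} is {A, B, C, D, E, F, G}, the whole schema; {A, G} is a candidate key.
These are minimal and exhaustive — every other superkey contains one of them.

{A, B}, {A, C}, {A, G}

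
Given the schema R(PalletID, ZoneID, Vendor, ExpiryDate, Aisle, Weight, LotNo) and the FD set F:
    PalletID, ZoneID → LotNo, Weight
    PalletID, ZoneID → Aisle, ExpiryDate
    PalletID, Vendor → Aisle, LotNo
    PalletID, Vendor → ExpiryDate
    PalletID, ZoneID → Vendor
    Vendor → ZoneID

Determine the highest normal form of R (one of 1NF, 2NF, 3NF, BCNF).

Candidate keys: {PalletID, Vendor}, {PalletID, ZoneID}. Prime attributes: {PalletID, Vendor, ZoneID}.
For Vendor → ZoneID we have {Vendor}⁺ = {Vendor, ZoneID}; {Vendor} is not a superkey, so BCNF fails.
Its right-hand attributes {ZoneID} are all prime, as are those of every other non-superkey FD — the relation is in 3NF.

3NF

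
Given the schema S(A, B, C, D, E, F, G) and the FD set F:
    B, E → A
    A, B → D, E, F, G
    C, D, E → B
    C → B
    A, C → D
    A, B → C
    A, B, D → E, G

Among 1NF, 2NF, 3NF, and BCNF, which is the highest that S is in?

3NF

Candidate keys: {A, B}, {A, C}, {B, E}, {C, E}. Prime attributes: {A, B, C, E}.
C → B: {C}⁺ = {B, C}, which is not all of the attributes, so the left side is not a superkey — BCNF is violated.
Since {B} ⊆ prime attributes and every other non-superkey FD also has a prime right side, the schema is in 3NF.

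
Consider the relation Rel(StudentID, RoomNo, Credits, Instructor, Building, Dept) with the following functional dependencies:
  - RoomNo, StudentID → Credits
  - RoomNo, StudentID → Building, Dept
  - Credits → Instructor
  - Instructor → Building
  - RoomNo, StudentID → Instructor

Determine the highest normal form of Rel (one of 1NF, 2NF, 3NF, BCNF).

2NF

Candidate key: {RoomNo, StudentID}. Prime attributes: {RoomNo, StudentID}.
Credits → Instructor: {Credits}⁺ = {Building, Credits, Instructor}, which is not all of the attributes, so the left side is not a superkey — BCNF is violated.
Credits → Instructor determines the non-prime attribute {Instructor} from a non-superkey — 3NF is violated.
Checking every proper subset of each key, none determines a non-prime attribute — 2NF is satisfied.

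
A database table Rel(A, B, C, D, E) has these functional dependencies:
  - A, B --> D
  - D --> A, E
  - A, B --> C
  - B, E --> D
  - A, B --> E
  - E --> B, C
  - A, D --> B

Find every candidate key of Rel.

{D}⁺ = {A, B, C, D, E} — all of the relation — so {D} is a candidate key.
{E}⁺ = {A, B, C, D, E} — all of the relation — so {E} is a candidate key.
{A, B}⁺ = {A, B, C, D, E} — all of the relation — so {A, B} is a candidate key.
These are minimal and exhaustive — every other superkey contains one of them.

{A, B}, {D}, {E}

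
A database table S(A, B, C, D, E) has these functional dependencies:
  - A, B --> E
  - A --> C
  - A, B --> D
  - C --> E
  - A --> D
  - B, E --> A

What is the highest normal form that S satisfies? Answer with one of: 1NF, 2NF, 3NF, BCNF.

Candidate keys: {A, B}, {B, C}, {B, E}. Prime attributes: {A, B, C, E}.
A --> C breaks BCNF: {A}⁺ = {A, C, D, E}, so {A} is not a superkey.
A --> D has non-prime {D} on the right and a non-superkey on the left, so 3NF fails.
{A} is a proper subset of the key {A, B}, and {A}⁺ contains the non-prime attribute {D} — a partial dependency, so 2NF is violated.

1NF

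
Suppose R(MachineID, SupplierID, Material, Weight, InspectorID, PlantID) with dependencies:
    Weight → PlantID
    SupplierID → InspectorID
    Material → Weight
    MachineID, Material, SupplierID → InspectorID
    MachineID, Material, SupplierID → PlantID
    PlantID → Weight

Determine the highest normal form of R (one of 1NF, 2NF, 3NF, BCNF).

1NF

Candidate key: {MachineID, Material, SupplierID}. Prime attributes: {MachineID, Material, SupplierID}.
Weight → PlantID breaks BCNF: {Weight}⁺ = {PlantID, Weight}, so {Weight} is not a superkey.
Weight → PlantID has non-prime {PlantID} on the right and a non-superkey on the left, so 3NF fails.
{Material} is a proper subset of the key {MachineID, Material, SupplierID}, and {Material}⁺ contains the non-prime attributes {PlantID, Weight} — a partial dependency, so 2NF is violated.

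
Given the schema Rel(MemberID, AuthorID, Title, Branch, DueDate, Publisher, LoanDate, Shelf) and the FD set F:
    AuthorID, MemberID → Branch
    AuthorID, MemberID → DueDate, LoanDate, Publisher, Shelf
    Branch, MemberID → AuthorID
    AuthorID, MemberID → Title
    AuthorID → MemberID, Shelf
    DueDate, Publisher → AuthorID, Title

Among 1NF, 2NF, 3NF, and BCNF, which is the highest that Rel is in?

Candidate keys: {AuthorID}, {Branch, MemberID}, {DueDate, Publisher}. Prime attributes: {AuthorID, Branch, DueDate, MemberID, Publisher}.
Every FD has a superkey on the left, so the relation is in BCNF.

BCNF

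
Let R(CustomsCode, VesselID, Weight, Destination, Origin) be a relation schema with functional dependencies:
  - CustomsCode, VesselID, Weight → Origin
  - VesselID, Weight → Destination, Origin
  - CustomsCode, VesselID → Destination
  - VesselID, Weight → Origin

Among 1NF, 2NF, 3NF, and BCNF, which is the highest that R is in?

Candidate key: {CustomsCode, VesselID, Weight}. Prime attributes: {CustomsCode, VesselID, Weight}.
For VesselID, Weight → Destination, Origin we have {VesselID, Weight}⁺ = {Destination, Origin, VesselID, Weight}; {VesselID, Weight} is not a superkey, so BCNF fails.
Because {Destination, Origin} are non-prime and the left side of VesselID, Weight → Destination, Origin is not a superkey, the relation is not in 3NF.
{CustomsCode, VesselID} is a proper subset of the key {CustomsCode, VesselID, Weight}, and {CustomsCode, VesselID}⁺ contains the non-prime attribute {Destination} — a partial dependency, so 2NF is violated.

1NF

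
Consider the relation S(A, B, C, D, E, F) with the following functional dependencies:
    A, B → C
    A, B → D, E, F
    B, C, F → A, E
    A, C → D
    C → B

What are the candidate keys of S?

{A, B}, {A, C}, {C, F}

Closure of {A, B} is {A, B, C, D, E, F}, the whole schema; {A, B} is a candidate key.
Closure of {A, C} is {A, B, C, D, E, F}, the whole schema; {A, C} is a candidate key.
Closure of {C, F} is {A, B, C, D, E, F}, the whole schema; {C, F} is a candidate key.
No proper subset of any of these is a key, and no other minimal superkey exists.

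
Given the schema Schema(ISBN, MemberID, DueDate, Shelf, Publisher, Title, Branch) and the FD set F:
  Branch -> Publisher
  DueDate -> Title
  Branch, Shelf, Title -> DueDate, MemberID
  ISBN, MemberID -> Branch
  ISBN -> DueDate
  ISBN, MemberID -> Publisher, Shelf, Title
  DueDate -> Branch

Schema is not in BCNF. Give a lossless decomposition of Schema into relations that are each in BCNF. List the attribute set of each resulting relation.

Candidate keys of the original relation: {ISBN, MemberID}, {ISBN, Shelf}.
Within {Branch, DueDate, ISBN, MemberID, Publisher, Shelf, Title}: {Branch}⁺ ∩ {Branch, DueDate, ISBN, MemberID, Publisher, Shelf, Title} = {Branch, Publisher}, not the whole set, so Branch -> Publisher violates BCNF; decompose into {Branch, Publisher} and {Branch, DueDate, ISBN, MemberID, Shelf, Title}.
{Branch, Publisher}: every determinant is a superkey — BCNF.
Within {Branch, DueDate, ISBN, MemberID, Shelf, Title}: {DueDate}⁺ ∩ {Branch, DueDate, ISBN, MemberID, Shelf, Title} = {Branch, DueDate, Title}, not the whole set, so DueDate -> Branch, Title violates BCNF; decompose into {Branch, DueDate, Title} and {DueDate, ISBN, MemberID, Shelf}.
{Branch, DueDate, Title}: every determinant is a superkey — BCNF.
Within {DueDate, ISBN, MemberID, Shelf}: {ISBN}⁺ ∩ {DueDate, ISBN, MemberID, Shelf} = {DueDate, ISBN}, not the whole set, so ISBN -> DueDate violates BCNF; decompose into {DueDate, ISBN} and {ISBN, MemberID, Shelf}.
{DueDate, ISBN}: every determinant is a superkey — BCNF.
{ISBN, MemberID, Shelf}: every determinant is a superkey — BCNF.

{Branch, DueDate, Title}; {Branch, Publisher}; {DueDate, ISBN}; {ISBN, MemberID, Shelf}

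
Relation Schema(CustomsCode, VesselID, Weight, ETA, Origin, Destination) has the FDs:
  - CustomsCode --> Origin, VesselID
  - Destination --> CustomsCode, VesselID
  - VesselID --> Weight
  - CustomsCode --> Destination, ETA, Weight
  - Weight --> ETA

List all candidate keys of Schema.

{CustomsCode} is a candidate key since {CustomsCode}⁺ = {CustomsCode, Destination, ETA, Origin, VesselID, Weight} covers every attribute.
{Destination} is a candidate key since {Destination}⁺ = {CustomsCode, Destination, ETA, Origin, VesselID, Weight} covers every attribute.
No proper subset of any of these is a key, and no other minimal superkey exists.

{CustomsCode}, {Destination}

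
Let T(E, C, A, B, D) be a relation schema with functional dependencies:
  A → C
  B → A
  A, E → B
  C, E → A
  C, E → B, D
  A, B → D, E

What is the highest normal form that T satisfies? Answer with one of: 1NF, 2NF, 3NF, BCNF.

3NF

Candidate keys: {A, E}, {B}, {C, E}. Prime attributes: {A, B, C, E}.
For A → C we have {A}⁺ = {A, C}; {A} is not a superkey, so BCNF fails.
Since {C} ⊆ prime attributes and every other non-superkey FD also has a prime right side, the schema is in 3NF.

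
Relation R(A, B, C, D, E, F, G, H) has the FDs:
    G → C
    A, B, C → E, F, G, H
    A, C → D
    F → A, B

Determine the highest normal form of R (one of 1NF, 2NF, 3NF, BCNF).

1NF

Candidate keys: {A, B, C}, {A, B, G}, {C, F}, {F, G}. Prime attributes: {A, B, C, F, G}.
G → C: {G}⁺ = {C, G}, which is not all of the attributes, so the left side is not a superkey — BCNF is violated.
A, C → D determines the non-prime attribute {D} from a non-superkey — 3NF is violated.
{A, C} is a proper subset of the key {A, B, C}, and {A, C}⁺ contains the non-prime attribute {D} — a partial dependency, so 2NF is violated.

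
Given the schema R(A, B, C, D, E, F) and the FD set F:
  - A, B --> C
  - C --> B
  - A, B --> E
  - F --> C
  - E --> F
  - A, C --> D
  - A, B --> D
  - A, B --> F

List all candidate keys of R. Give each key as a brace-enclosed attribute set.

{A, B}, {A, C}, {A, E}, {A, F}

{A} never appears on the right of any FD, so every key must include it.
{A, B}⁺ = {A, B, C, D, E, F} — all of the relation — so {A, B} is a candidate key.
{A, C}⁺ = {A, B, C, D, E, F} — all of the relation — so {A, C} is a candidate key.
{A, E}⁺ = {A, B, C, D, E, F} — all of the relation — so {A, E} is a candidate key.
{A, F}⁺ = {A, B, C, D, E, F} — all of the relation — so {A, F} is a candidate key.
Any other superkey properly contains one of these, so there are no further candidate keys.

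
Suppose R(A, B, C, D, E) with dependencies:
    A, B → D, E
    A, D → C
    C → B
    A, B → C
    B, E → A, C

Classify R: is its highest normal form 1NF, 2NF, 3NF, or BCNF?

Candidate keys: {A, B}, {A, C}, {A, D}, {B, E}, {C, E}. Prime attributes: {A, B, C, D, E}.
For C → B we have {C}⁺ = {B, C}; {C} is not a superkey, so BCNF fails.
Its right-hand attributes {B} are all prime, as are those of every other non-superkey FD — the relation is in 3NF.

3NF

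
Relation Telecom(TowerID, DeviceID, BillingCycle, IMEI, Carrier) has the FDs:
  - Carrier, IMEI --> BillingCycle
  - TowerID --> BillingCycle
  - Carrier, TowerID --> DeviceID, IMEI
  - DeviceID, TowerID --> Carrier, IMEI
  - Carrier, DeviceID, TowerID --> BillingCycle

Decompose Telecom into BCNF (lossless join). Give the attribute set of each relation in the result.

Candidate keys of the original relation: {Carrier, TowerID}, {DeviceID, TowerID}.
{BillingCycle, Carrier, DeviceID, IMEI, TowerID}: {Carrier, IMEI} determines {BillingCycle, Carrier, IMEI} here but is not a superkey — split on Carrier, IMEI --> BillingCycle, giving {BillingCycle, Carrier, IMEI} and {Carrier, DeviceID, IMEI, TowerID}.
{BillingCycle, Carrier, IMEI} has no BCNF violation.
{Carrier, DeviceID, IMEI, TowerID} has no BCNF violation.

{BillingCycle, Carrier, IMEI}; {Carrier, DeviceID, IMEI, TowerID}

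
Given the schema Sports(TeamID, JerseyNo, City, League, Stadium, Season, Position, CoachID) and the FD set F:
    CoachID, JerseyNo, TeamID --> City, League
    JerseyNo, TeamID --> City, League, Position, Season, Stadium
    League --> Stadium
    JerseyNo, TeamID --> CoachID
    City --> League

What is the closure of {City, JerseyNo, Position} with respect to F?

{City, JerseyNo, League, Position, Stadium}

Start with {City, JerseyNo, Position}.
City --> League applies; add {League} → now {City, JerseyNo, League, Position}.
League --> Stadium applies; add {Stadium} → now {City, JerseyNo, League, Position, Stadium}.
No further FD applies.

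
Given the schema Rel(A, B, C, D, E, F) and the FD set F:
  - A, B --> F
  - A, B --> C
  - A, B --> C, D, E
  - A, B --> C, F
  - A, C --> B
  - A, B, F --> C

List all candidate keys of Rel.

Attributes never on any right-hand side: {A} — every candidate key must contain it.
{A, B}⁺ = {A, B, C, D, E, F}, which is every attribute, so {A, B} is a candidate key.
{A, C}⁺ = {A, B, C, D, E, F}, which is every attribute, so {A, C} is a candidate key.
No proper subset of any of these is a key, and no other minimal superkey exists.

{A, B}, {A, C}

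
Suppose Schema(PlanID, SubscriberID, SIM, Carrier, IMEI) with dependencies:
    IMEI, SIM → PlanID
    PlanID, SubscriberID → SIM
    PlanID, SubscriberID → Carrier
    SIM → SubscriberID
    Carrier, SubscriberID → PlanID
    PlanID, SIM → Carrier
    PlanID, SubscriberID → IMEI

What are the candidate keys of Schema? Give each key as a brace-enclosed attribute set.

{Carrier, SIM}⁺ = {Carrier, IMEI, PlanID, SIM, SubscriberID} — all of the relation — so {Carrier, SIM} is a candidate key.
{Carrier, SubscriberID}⁺ = {Carrier, IMEI, PlanID, SIM, SubscriberID} — all of the relation — so {Carrier, SubscriberID} is a candidate key.
{IMEI, SIM}⁺ = {Carrier, IMEI, PlanID, SIM, SubscriberID} — all of the relation — so {IMEI, SIM} is a candidate key.
{PlanID, SIM}⁺ = {Carrier, IMEI, PlanID, SIM, SubscriberID} — all of the relation — so {PlanID, SIM} is a candidate key.
{PlanID, SubscriberID}⁺ = {Carrier, IMEI, PlanID, SIM, SubscriberID} — all of the relation — so {PlanID, SubscriberID} is a candidate key.
No proper subset of any of these is a key, and no other minimal superkey exists.

{Carrier, SIM}, {Carrier, SubscriberID}, {IMEI, SIM}, {PlanID, SIM}, {PlanID, SubscriberID}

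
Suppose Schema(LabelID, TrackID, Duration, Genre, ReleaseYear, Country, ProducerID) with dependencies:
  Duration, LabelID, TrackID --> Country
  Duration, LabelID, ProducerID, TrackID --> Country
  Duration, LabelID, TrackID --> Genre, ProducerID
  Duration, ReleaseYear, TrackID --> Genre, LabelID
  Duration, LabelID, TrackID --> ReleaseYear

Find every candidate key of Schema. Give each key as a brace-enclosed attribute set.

{Duration, LabelID, TrackID}, {Duration, ReleaseYear, TrackID}

No FD produces {Duration, TrackID}, so they must be in every candidate key.
Closure of {Duration, LabelID, TrackID} is {Country, Duration, Genre, LabelID, ProducerID, ReleaseYear, TrackID}, the whole schema; {Duration, LabelID, TrackID} is a candidate key.
Closure of {Duration, ReleaseYear, TrackID} is {Country, Duration, Genre, LabelID, ProducerID, ReleaseYear, TrackID}, the whole schema; {Duration, ReleaseYear, TrackID} is a candidate key.
No proper subset of any of these is a key, and no other minimal superkey exists.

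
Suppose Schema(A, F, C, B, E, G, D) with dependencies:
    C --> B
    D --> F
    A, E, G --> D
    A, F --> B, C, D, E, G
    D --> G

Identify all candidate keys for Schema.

{A, D}, {A, E, G}, {A, F}

Attributes never on any right-hand side: {A} — every candidate key must contain it.
{A, D} is a candidate key since {A, D}⁺ = {A, B, C, D, E, F, G} covers every attribute.
{A, F} is a candidate key since {A, F}⁺ = {A, B, C, D, E, F, G} covers every attribute.
{A, E, G} is a candidate key since {A, E, G}⁺ = {A, B, C, D, E, F, G} covers every attribute.
No proper subset of any of these is a key, and no other minimal superkey exists.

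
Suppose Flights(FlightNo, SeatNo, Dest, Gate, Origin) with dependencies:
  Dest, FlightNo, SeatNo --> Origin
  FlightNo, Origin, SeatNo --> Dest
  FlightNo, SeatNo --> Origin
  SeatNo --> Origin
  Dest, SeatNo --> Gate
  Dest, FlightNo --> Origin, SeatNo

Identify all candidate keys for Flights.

No FD produces {FlightNo}, so it must be in every candidate key.
Closure of {Dest, FlightNo} is {Dest, FlightNo, Gate, Origin, SeatNo}, the whole schema; {Dest, FlightNo} is a candidate key.
Closure of {FlightNo, SeatNo} is {Dest, FlightNo, Gate, Origin, SeatNo}, the whole schema; {FlightNo, SeatNo} is a candidate key.
Any other superkey properly contains one of these, so there are no further candidate keys.

{Dest, FlightNo}, {FlightNo, SeatNo}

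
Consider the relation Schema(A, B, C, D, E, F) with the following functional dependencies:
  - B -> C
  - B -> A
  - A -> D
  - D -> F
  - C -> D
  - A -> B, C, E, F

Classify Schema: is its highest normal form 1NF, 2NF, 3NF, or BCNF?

Candidate keys: {A}, {B}. Prime attributes: {A, B}.
For D -> F we have {D}⁺ = {D, F}; {D} is not a superkey, so BCNF fails.
D -> F determines the non-prime attribute {F} from a non-superkey — 3NF is violated.
All keys have size 1, which rules out partial dependencies — 2NF is satisfied.

2NF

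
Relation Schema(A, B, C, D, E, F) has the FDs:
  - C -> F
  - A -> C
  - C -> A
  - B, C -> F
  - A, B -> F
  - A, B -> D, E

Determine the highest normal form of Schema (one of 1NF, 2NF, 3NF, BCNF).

Candidate keys: {A, B}, {B, C}. Prime attributes: {A, B, C}.
C -> F breaks BCNF: {C}⁺ = {A, C, F}, so {C} is not a superkey.
Because {F} is non-prime and the left side of C -> F is not a superkey, the relation is not in 3NF.
{A} is a proper subset of the key {A, B}, and {A}⁺ contains the non-prime attribute {F} — a partial dependency, so 2NF is violated.

1NF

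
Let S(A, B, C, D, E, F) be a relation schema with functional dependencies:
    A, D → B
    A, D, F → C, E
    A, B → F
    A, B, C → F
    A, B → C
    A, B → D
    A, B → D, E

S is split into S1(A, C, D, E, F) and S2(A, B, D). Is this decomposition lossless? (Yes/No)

The shared attributes are {A, D} and {A, D}⁺ = {A, B, C, D, E, F}.
This includes all of S1, so the common attributes are a superkey of S1 — the join is lossless.

Yes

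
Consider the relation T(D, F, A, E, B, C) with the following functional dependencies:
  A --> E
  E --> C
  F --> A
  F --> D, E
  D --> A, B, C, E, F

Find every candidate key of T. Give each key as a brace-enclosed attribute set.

{D}, {F}

{D}⁺ = {A, B, C, D, E, F}, which is every attribute, so {D} is a candidate key.
{F}⁺ = {A, B, C, D, E, F}, which is every attribute, so {F} is a candidate key.
These are minimal and exhaustive — every other superkey contains one of them.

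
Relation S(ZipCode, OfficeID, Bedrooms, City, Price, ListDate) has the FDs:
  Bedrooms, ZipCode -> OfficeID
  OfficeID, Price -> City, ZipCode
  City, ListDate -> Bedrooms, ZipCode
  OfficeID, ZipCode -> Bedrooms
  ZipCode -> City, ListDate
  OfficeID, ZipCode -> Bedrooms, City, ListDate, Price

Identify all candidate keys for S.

{City, ListDate}, {OfficeID, Price}, {ZipCode}

{ZipCode} is a candidate key since {ZipCode}⁺ = {Bedrooms, City, ListDate, OfficeID, Price, ZipCode} covers every attribute.
{City, ListDate} is a candidate key since {City, ListDate}⁺ = {Bedrooms, City, ListDate, OfficeID, Price, ZipCode} covers every attribute.
{OfficeID, Price} is a candidate key since {OfficeID, Price}⁺ = {Bedrooms, City, ListDate, OfficeID, Price, ZipCode} covers every attribute.
These are minimal and exhaustive — every other superkey contains one of them.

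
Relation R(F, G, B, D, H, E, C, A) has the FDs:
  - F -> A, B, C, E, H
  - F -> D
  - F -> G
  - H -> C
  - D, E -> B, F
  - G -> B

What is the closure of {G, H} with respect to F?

Start with {G, H}.
H -> C applies; add {C} → now {C, G, H}.
G -> B applies; add {B} → now {B, C, G, H}.
No further FD applies.

{B, C, G, H}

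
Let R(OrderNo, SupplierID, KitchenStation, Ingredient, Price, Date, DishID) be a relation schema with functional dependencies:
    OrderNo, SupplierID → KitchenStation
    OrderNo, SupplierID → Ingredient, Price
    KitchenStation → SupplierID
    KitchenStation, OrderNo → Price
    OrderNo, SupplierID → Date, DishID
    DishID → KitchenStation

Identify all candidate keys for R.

{OrderNo} never appears on the right of any FD, so every key must include it.
Closure of {DishID, OrderNo} is {Date, DishID, Ingredient, KitchenStation, OrderNo, Price, SupplierID}, the whole schema; {DishID, OrderNo} is a candidate key.
Closure of {KitchenStation, OrderNo} is {Date, DishID, Ingredient, KitchenStation, OrderNo, Price, SupplierID}, the whole schema; {KitchenStation, OrderNo} is a candidate key.
Closure of {OrderNo, SupplierID} is {Date, DishID, Ingredient, KitchenStation, OrderNo, Price, SupplierID}, the whole schema; {OrderNo, SupplierID} is a candidate key.
These are minimal and exhaustive — every other superkey contains one of them.

{DishID, OrderNo}, {KitchenStation, OrderNo}, {OrderNo, SupplierID}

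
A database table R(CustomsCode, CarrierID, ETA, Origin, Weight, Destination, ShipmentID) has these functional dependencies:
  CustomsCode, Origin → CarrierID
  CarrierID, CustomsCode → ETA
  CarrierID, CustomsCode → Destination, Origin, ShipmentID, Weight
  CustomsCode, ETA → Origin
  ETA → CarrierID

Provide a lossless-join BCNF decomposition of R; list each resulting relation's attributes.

{CarrierID, ETA}; {CustomsCode, Destination, ETA, Origin, ShipmentID, Weight}

Candidate keys of the original relation: {CarrierID, CustomsCode}, {CustomsCode, ETA}, {CustomsCode, Origin}.
In {CarrierID, CustomsCode, Destination, ETA, Origin, ShipmentID, Weight}, {ETA} is not a superkey ({ETA}⁺ restricted to this set is {CarrierID, ETA}), so split on ETA → CarrierID into {CarrierID, ETA} and {CustomsCode, Destination, ETA, Origin, ShipmentID, Weight}.
{CarrierID, ETA}: every determinant is a superkey — BCNF.
{CustomsCode, Destination, ETA, Origin, ShipmentID, Weight}: every determinant is a superkey — BCNF.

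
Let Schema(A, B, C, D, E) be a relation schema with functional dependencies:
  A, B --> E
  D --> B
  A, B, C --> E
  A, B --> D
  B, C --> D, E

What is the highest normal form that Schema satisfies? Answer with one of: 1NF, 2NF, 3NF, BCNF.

1NF

Candidate keys: {A, B, C}, {A, C, D}. Prime attributes: {A, B, C, D}.
A, B --> E: {A, B}⁺ = {A, B, D, E}, which is not all of the attributes, so the left side is not a superkey — BCNF is violated.
A, B --> E determines the non-prime attribute {E} from a non-superkey — 3NF is violated.
Since {A, B} ⊂ {A, B, C} and {A, B}⁺ ⊇ {E} with {E} non-prime, there is a partial dependency; 2NF fails.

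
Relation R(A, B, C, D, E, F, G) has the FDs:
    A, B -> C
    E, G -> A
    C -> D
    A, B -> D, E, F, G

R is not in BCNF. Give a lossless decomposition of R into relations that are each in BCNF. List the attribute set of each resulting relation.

Candidate keys of the original relation: {A, B}, {B, E, G}.
{A, B, C, D, E, F, G}: {E, G} determines {A, E, G} here but is not a superkey — split on E, G -> A, giving {A, E, G} and {B, C, D, E, F, G}.
{A, E, G}: every determinant is a superkey — BCNF.
{B, C, D, E, F, G}: {C} determines {C, D} here but is not a superkey — split on C -> D, giving {C, D} and {B, C, E, F, G}.
{C, D}: every determinant is a superkey — BCNF.
{B, C, E, F, G}: every determinant is a superkey — BCNF.

{A, E, G}; {B, C, E, F, G}; {C, D}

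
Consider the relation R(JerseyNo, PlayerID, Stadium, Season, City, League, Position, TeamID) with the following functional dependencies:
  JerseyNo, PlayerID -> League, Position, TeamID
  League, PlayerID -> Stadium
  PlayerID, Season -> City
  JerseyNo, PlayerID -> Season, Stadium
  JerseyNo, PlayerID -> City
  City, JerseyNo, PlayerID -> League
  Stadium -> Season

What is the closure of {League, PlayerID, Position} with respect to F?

Start with {League, PlayerID, Position}.
League, PlayerID -> Stadium applies; add {Stadium} → now {League, PlayerID, Position, Stadium}.
Stadium -> Season applies; add {Season} → now {League, PlayerID, Position, Season, Stadium}.
PlayerID, Season -> City applies; add {City} → now {City, League, PlayerID, Position, Season, Stadium}.
No further FD applies.

{City, League, PlayerID, Position, Season, Stadium}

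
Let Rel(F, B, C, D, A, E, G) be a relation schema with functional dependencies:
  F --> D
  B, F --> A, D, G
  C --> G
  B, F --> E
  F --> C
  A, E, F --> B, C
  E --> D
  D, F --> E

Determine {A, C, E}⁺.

Start with {A, C, E}.
C --> G applies; add {G} → now {A, C, E, G}.
E --> D applies; add {D} → now {A, C, D, E, G}.
No further FD applies.

{A, C, D, E, G}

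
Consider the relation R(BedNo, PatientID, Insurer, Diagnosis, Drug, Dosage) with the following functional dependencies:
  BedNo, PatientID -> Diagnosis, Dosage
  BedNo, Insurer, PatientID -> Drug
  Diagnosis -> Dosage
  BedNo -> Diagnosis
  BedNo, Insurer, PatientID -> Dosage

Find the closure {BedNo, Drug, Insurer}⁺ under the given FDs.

Start with {BedNo, Drug, Insurer}.
BedNo -> Diagnosis applies; add {Diagnosis} → now {BedNo, Diagnosis, Drug, Insurer}.
Diagnosis -> Dosage applies; add {Dosage} → now {BedNo, Diagnosis, Dosage, Drug, Insurer}.
No further FD applies.

{BedNo, Diagnosis, Dosage, Drug, Insurer}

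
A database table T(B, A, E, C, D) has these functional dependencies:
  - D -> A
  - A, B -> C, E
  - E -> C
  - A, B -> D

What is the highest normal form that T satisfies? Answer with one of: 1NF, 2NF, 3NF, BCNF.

Candidate keys: {A, B}, {B, D}. Prime attributes: {A, B, D}.
D -> A: {D}⁺ = {A, D}, which is not all of the attributes, so the left side is not a superkey — BCNF is violated.
Because {C} is non-prime and the left side of E -> C is not a superkey, the relation is not in 3NF.
Checking every proper subset of each key, none determines a non-prime attribute — 2NF is satisfied.

2NF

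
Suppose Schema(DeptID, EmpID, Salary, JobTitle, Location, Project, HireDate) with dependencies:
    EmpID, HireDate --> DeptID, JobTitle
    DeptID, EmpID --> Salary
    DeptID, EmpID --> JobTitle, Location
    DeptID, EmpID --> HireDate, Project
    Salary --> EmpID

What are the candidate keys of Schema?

{DeptID, EmpID}, {DeptID, Salary}, {EmpID, HireDate}, {HireDate, Salary}

{DeptID, EmpID}⁺ = {DeptID, EmpID, HireDate, JobTitle, Location, Project, Salary}, which is every attribute, so {DeptID, EmpID} is a candidate key.
{DeptID, Salary}⁺ = {DeptID, EmpID, HireDate, JobTitle, Location, Project, Salary}, which is every attribute, so {DeptID, Salary} is a candidate key.
{EmpID, HireDate}⁺ = {DeptID, EmpID, HireDate, JobTitle, Location, Project, Salary}, which is every attribute, so {EmpID, HireDate} is a candidate key.
{HireDate, Salary}⁺ = {DeptID, EmpID, HireDate, JobTitle, Location, Project, Salary}, which is every attribute, so {HireDate, Salary} is a candidate key.
Any other superkey properly contains one of these, so there are no further candidate keys.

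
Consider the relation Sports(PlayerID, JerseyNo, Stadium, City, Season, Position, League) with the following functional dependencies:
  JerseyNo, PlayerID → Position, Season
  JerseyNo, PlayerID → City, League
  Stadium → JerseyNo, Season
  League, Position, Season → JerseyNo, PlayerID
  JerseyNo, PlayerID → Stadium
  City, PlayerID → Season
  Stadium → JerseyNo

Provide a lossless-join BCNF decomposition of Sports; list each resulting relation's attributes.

{City, League, PlayerID, Position, Stadium}; {JerseyNo, Season, Stadium}

Candidate keys of the original relation: {City, League, PlayerID, Position}, {JerseyNo, PlayerID}, {League, Position, Season}, {League, Position, Stadium}, {PlayerID, Stadium}.
Within {City, JerseyNo, League, PlayerID, Position, Season, Stadium}: {Stadium}⁺ ∩ {City, JerseyNo, League, PlayerID, Position, Season, Stadium} = {JerseyNo, Season, Stadium}, not the whole set, so Stadium → JerseyNo, Season violates BCNF; decompose into {JerseyNo, Season, Stadium} and {City, League, PlayerID, Position, Stadium}.
{JerseyNo, Season, Stadium} is in BCNF.
{City, League, PlayerID, Position, Stadium} is in BCNF.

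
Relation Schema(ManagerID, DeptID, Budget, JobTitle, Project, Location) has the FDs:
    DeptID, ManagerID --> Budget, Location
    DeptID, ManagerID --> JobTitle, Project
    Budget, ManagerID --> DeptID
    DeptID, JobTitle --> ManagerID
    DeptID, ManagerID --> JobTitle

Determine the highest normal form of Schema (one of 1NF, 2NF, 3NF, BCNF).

BCNF

Candidate keys: {Budget, ManagerID}, {DeptID, JobTitle}, {DeptID, ManagerID}. Prime attributes: {Budget, DeptID, JobTitle, ManagerID}.
Every FD has a superkey on the left, so the relation is in BCNF.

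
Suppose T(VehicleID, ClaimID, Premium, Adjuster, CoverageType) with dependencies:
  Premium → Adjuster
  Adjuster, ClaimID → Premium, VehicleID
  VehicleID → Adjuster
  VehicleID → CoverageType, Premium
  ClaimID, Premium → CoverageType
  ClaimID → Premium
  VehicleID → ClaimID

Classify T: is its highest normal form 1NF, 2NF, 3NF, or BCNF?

Candidate keys: {ClaimID}, {VehicleID}. Prime attributes: {ClaimID, VehicleID}.
For Premium → Adjuster we have {Premium}⁺ = {Adjuster, Premium}; {Premium} is not a superkey, so BCNF fails.
Premium → Adjuster determines the non-prime attribute {Adjuster} from a non-superkey — 3NF is violated.
All keys have size 1, which rules out partial dependencies — 2NF is satisfied.

2NF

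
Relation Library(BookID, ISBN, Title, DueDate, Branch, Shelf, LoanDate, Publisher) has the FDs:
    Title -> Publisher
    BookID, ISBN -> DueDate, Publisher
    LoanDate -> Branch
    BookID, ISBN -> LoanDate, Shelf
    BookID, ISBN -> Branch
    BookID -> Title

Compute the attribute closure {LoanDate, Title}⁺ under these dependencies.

Start with {LoanDate, Title}.
Title -> Publisher applies; add {Publisher} → now {LoanDate, Publisher, Title}.
LoanDate -> Branch applies; add {Branch} → now {Branch, LoanDate, Publisher, Title}.
No further FD applies.

{Branch, LoanDate, Publisher, Title}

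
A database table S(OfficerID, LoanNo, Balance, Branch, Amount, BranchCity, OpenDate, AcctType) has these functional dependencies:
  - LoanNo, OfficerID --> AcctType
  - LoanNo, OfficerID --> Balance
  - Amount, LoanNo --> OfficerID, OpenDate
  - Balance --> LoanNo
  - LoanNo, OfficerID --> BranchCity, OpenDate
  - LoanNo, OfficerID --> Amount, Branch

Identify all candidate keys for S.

{Amount, Balance}, {Amount, LoanNo}, {Balance, OfficerID}, {LoanNo, OfficerID}

{Amount, Balance}⁺ = {AcctType, Amount, Balance, Branch, BranchCity, LoanNo, OfficerID, OpenDate} — all of the relation — so {Amount, Balance} is a candidate key.
{Amount, LoanNo}⁺ = {AcctType, Amount, Balance, Branch, BranchCity, LoanNo, OfficerID, OpenDate} — all of the relation — so {Amount, LoanNo} is a candidate key.
{Balance, OfficerID}⁺ = {AcctType, Amount, Balance, Branch, BranchCity, LoanNo, OfficerID, OpenDate} — all of the relation — so {Balance, OfficerID} is a candidate key.
{LoanNo, OfficerID}⁺ = {AcctType, Amount, Balance, Branch, BranchCity, LoanNo, OfficerID, OpenDate} — all of the relation — so {LoanNo, OfficerID} is a candidate key.
No proper subset of any of these is a key, and no other minimal superkey exists.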